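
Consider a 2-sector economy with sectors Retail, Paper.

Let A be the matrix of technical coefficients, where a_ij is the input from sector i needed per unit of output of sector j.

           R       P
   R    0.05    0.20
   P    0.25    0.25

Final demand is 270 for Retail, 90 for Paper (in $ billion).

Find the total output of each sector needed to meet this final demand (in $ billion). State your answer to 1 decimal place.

x_R = 332.8, x_P = 230.9

I − A =
  [   0.95    -0.20]
  [  -0.25     0.75]
det(I−A) = (0.95)(0.75) − (-0.20)(-0.25) = 0.6625
adj(I−A) = [[0.75, 0.20], [0.25, 0.95]]
(I − A)⁻¹ = adj(I−A) / det(I−A) ≈
  [   1.1321     0.3019]
  [   0.3774     1.4340]
x = (I − A)⁻¹ d = adj(I−A)·d / det(I−A), with det(I−A) = 0.6625:
  x_R = (0.75·270 + 0.20·90) / 0.6625 = 220.50 / 0.6625 ≈ 332.8
  x_P = (0.25·270 + 0.95·90) / 0.6625 = 153.00 / 0.6625 ≈ 230.9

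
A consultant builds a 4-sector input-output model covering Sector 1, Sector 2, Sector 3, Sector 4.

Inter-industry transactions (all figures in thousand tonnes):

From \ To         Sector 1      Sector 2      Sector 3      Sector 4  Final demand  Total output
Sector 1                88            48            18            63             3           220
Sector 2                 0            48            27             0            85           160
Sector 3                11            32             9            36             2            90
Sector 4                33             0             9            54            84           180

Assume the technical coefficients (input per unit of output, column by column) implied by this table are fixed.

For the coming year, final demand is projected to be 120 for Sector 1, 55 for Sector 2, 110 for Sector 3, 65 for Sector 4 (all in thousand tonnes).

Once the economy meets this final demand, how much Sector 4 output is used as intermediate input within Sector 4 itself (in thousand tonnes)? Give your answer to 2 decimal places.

Technical coefficients a_ij = z_ij / X_j:
  a_11 = 88/220 = 0.40, a_21 = 0/220 = 0.00, a_31 = 11/220 = 0.05, a_41 = 33/220 = 0.15
  a_12 = 48/160 = 0.30, a_22 = 48/160 = 0.30, a_32 = 32/160 = 0.20, a_42 = 0/160 = 0.00
  a_13 = 18/90 = 0.20, a_23 = 27/90 = 0.30, a_33 = 9/90 = 0.10, a_43 = 9/90 = 0.10
  a_14 = 63/180 = 0.35, a_24 = 0/180 = 0.00, a_34 = 36/180 = 0.20, a_44 = 54/180 = 0.30
I − A =
  [   0.60    -0.30    -0.20    -0.35]
  [   0.00     0.70    -0.30     0.00]
  [  -0.05    -0.20     0.90    -0.20]
  [  -0.15     0.00    -0.10     0.70]
Compute the cofactors C_ij = (−1)^(i+j)·(3×3 minor ij) of I−A; the adjugate is their transpose:
adj(I−A) = Cᵀ =
  [ 0.38500   0.21800   0.18550   0.24550]
  [ 0.01950   0.30400   0.11025   0.04125]
  [ 0.04550   0.09300   0.25725   0.09625]
  [ 0.08900   0.06000   0.07650   0.33050]
det(I−A) = Σ_j (I−A)_1j·C_1j = (0.60)(0.38500) + (-0.30)(0.01950) + (-0.20)(0.04550) + (-0.35)(0.08900) = 0.1849
(I − A)⁻¹ = adj(I−A) / det(I−A) ≈
  [   2.0822     1.1790     1.0032     1.3277]
  [   0.1055     1.6441     0.5963     0.2231]
  [   0.2461     0.5030     1.3913     0.5206]
  [   0.4813     0.3245     0.4137     1.7875]
First solve x = (I − A)⁻¹ d = adj(I−A)·d / det(I−A); in particular x_4 = (0.08900·120 + 0.06000·55 + 0.07650·110 + 0.33050·65) / 0.1849 = 43.8775 / 0.1849 ≈ 237.3039.
Intermediate flow from 4 to 4: z_44 = a_44 · x_4 = 0.30 × 43.8775 / 0.1849 = 13.16325 / 0.1849 ≈ 71.19.

z_44 = 71.19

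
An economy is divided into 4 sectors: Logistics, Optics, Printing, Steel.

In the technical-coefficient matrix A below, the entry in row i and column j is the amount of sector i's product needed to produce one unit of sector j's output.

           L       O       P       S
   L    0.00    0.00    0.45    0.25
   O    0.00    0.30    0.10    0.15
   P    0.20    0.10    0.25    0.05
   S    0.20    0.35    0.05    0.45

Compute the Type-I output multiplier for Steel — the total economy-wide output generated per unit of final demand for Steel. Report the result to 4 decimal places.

I − A =
  [   1.00     0.00    -0.45    -0.25]
  [   0.00     0.70    -0.10    -0.15]
  [  -0.20    -0.10     0.75    -0.05]
  [  -0.20    -0.35    -0.05     0.55]
Compute the cofactors C_ij = (−1)^(i+j)·(3×3 minor ij) of I−A; the adjugate is their transpose:
adj(I−A) = Cᵀ =
  [ 0.239625   0.099500   0.167125   0.151250]
  [ 0.036000   0.316000   0.071000   0.109000]
  [ 0.076500   0.085000   0.297500   0.085000]
  [ 0.117000   0.245000   0.133000   0.452000]
det(I−A) = Σ_j (I−A)_1j·C_1j = (1.00)(0.239625) + (0.00)(0.036000) + (-0.45)(0.076500) + (-0.25)(0.117000) = 0.17595
(I − A)⁻¹ = adj(I−A) / det(I−A) ≈
  [   1.36189     0.56550     0.94984     0.85962]
  [   0.20460     1.79596     0.40352     0.61949]
  [   0.43478     0.48309     1.69082     0.48309]
  [   0.66496     1.39244     0.75590     2.56891]
The output multiplier for sector j is the column-j sum of the Leontief inverse (I − A)⁻¹ = adj(I−A) / det(I−A).
Column S of adj(I−A): (0.151250, 0.109000, 0.085000, 0.452000); det(I−A) = 0.17595.
m_S = (0.151250 + 0.109000 + 0.085000 + 0.452000) / 0.17595 = 0.79725 / 0.17595 ≈ 4.5311.

m_S = 4.5311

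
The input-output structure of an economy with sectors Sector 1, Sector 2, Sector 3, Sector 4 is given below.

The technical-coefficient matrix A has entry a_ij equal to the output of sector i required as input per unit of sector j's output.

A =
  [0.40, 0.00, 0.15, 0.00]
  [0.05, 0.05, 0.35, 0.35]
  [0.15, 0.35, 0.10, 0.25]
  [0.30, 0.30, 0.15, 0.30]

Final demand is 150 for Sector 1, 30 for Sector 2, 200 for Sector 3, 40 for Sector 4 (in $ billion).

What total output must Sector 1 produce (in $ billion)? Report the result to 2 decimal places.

I − A =
  [   0.60     0.00    -0.15     0.00]
  [  -0.05     0.95    -0.35    -0.35]
  [  -0.15    -0.35     0.90    -0.25]
  [  -0.30    -0.30    -0.15     0.70]
Compute the cofactors C_ij = (−1)^(i+j)·(3×3 minor ij) of I−A; the adjugate is their transpose:
adj(I−A) = Cᵀ =
  [ 0.3380   0.0480   0.0840   0.0540]
  [ 0.1950   0.3285   0.1995   0.2355]
  [ 0.2080   0.1920   0.3360   0.2160]
  [ 0.2730   0.2025   0.1935   0.4155]
det(I−A) = Σ_j (I−A)_1j·C_1j = (0.60)(0.3380) + (0.00)(0.1950) + (-0.15)(0.2080) + (0.00)(0.2730) = 0.1716
(I − A)⁻¹ = adj(I−A) / det(I−A) ≈
  [   1.9697     0.2797     0.4895     0.3147]
  [   1.1364     1.9143     1.1626     1.3724]
  [   1.2121     1.1189     1.9580     1.2587]
  [   1.5909     1.1801     1.1276     2.4213]
x = (I − A)⁻¹ d = adj(I−A)·d / det(I−A), with det(I−A) = 0.1716:
  x_1 = (0.3380·150 + 0.0480·30 + 0.0840·200 + 0.0540·40) / 0.1716 = 71.10 / 0.1716 ≈ 414.34
  x_2 = (0.1950·150 + 0.3285·30 + 0.1995·200 + 0.2355·40) / 0.1716 = 88.425 / 0.1716 ≈ 515.30
  x_3 = (0.2080·150 + 0.1920·30 + 0.3360·200 + 0.2160·40) / 0.1716 = 112.80 / 0.1716 ≈ 657.34
  x_4 = (0.2730·150 + 0.2025·30 + 0.1935·200 + 0.4155·40) / 0.1716 = 102.345 / 0.1716 ≈ 596.42

x_1 = 414.34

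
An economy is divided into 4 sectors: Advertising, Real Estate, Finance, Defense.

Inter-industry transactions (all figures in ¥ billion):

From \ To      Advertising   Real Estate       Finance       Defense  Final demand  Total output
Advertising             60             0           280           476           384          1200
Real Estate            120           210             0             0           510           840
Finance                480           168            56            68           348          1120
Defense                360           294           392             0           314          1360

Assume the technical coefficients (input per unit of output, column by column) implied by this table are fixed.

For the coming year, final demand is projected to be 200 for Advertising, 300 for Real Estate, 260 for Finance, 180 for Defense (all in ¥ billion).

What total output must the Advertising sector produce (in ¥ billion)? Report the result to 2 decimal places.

x_1 = 697.38

Technical coefficients a_ij = z_ij / X_j:
  a_11 = 60/1200 = 0.05, a_21 = 120/1200 = 0.10, a_31 = 480/1200 = 0.40, a_41 = 360/1200 = 0.30
  a_12 = 0/840 = 0.00, a_22 = 210/840 = 0.25, a_32 = 168/840 = 0.20, a_42 = 294/840 = 0.35
  a_13 = 280/1120 = 0.25, a_23 = 0/1120 = 0.00, a_33 = 56/1120 = 0.05, a_43 = 392/1120 = 0.35
  a_14 = 476/1360 = 0.35, a_24 = 0/1360 = 0.00, a_34 = 68/1360 = 0.05, a_44 = 0/1360 = 0.00
I − A =
  [   0.95     0.00    -0.25    -0.35]
  [  -0.10     0.75     0.00     0.00]
  [  -0.40    -0.20     0.95    -0.05]
  [  -0.30    -0.35    -0.35     1.00]
Compute the cofactors C_ij = (−1)^(i+j)·(3×3 minor ij) of I−A; the adjugate is their transpose:
adj(I−A) = Cᵀ =
  [ 0.699375   0.195250   0.279375   0.258750]
  [ 0.093250   0.633375   0.037250   0.034500]
  [ 0.333000   0.234625   0.621500   0.147625]
  [ 0.359000   0.362375   0.314375   0.596875]
det(I−A) = Σ_j (I−A)_1j·C_1j = (0.95)(0.699375) + (0.00)(0.093250) + (-0.25)(0.333000) + (-0.35)(0.359000) = 0.45550625
(I − A)⁻¹ = adj(I−A) / det(I−A) ≈
  [   1.5354     0.4286     0.6133     0.5680]
  [   0.2047     1.3905     0.0818     0.0757]
  [   0.7311     0.5151     1.3644     0.3241]
  [   0.7881     0.7955     0.6902     1.3104]
x = (I − A)⁻¹ d = adj(I−A)·d / det(I−A), with det(I−A) = 0.45550625:
  x_1 = (0.699375·200 + 0.195250·300 + 0.279375·260 + 0.258750·180) / 0.45550625 = 317.6625 / 0.45550625 ≈ 697.38
  x_2 = (0.093250·200 + 0.633375·300 + 0.037250·260 + 0.034500·180) / 0.45550625 = 224.5575 / 0.45550625 ≈ 492.98
  x_3 = (0.333000·200 + 0.234625·300 + 0.621500·260 + 0.147625·180) / 0.45550625 = 325.15 / 0.45550625 ≈ 713.82
  x_4 = (0.359000·200 + 0.362375·300 + 0.314375·260 + 0.596875·180) / 0.45550625 = 369.6875 / 0.45550625 ≈ 811.60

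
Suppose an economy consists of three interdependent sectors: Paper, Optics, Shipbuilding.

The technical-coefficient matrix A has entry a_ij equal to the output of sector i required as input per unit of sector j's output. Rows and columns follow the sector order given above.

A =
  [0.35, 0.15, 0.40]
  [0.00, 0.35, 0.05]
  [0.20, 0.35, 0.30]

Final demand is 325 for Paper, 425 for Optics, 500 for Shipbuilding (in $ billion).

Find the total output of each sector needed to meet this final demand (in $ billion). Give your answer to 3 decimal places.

I − A =
  [   0.65    -0.15    -0.40]
  [   0.00     0.65    -0.05]
  [  -0.20    -0.35     0.70]
Cofactors of I−A, C_ij = (−1)^(i+j)·(minor ij) (rows/columns in the sector order above):
  C_11 = (0.65)(0.70) − (-0.05)(-0.35) = 0.4375
  C_12 = −[(0.00)(0.70) − (-0.05)(-0.20)] = 0.0100
  C_13 = (0.00)(-0.35) − (0.65)(-0.20) = 0.1300
  C_21 = −[(-0.15)(0.70) − (-0.40)(-0.35)] = 0.2450
  C_22 = (0.65)(0.70) − (-0.40)(-0.20) = 0.3750
  C_23 = −[(0.65)(-0.35) − (-0.15)(-0.20)] = 0.2575
  C_31 = (-0.15)(-0.05) − (-0.40)(0.65) = 0.2675
  C_32 = −[(0.65)(-0.05) − (-0.40)(0.00)] = 0.0325
  C_33 = (0.65)(0.65) − (-0.15)(0.00) = 0.4225
det(I−A) = Σ_j (I−A)_1j·C_1j = (0.65)(0.4375) + (-0.15)(0.0100) + (-0.40)(0.1300) = 0.230875
adj(I−A) = Cᵀ =
  [ 0.4375   0.2450   0.2675]
  [ 0.0100   0.3750   0.0325]
  [ 0.1300   0.2575   0.4225]
(I − A)⁻¹ = adj(I−A) / det(I−A) ≈
  [   1.8950     1.0612     1.1586]
  [   0.0433     1.6243     0.1408]
  [   0.5631     1.1153     1.8300]
x = (I − A)⁻¹ d = adj(I−A)·d / det(I−A), with det(I−A) = 0.230875:
  x_1 = (0.4375·325 + 0.2450·425 + 0.2675·500) / 0.230875 = 380.0625 / 0.230875 ≈ 1646.183
  x_2 = (0.0100·325 + 0.3750·425 + 0.0325·500) / 0.230875 = 178.875 / 0.230875 ≈ 774.770
  x_3 = (0.1300·325 + 0.2575·425 + 0.4225·500) / 0.230875 = 362.9375 / 0.230875 ≈ 1572.009

x_1 = 1646.183, x_2 = 774.770, x_3 = 1572.009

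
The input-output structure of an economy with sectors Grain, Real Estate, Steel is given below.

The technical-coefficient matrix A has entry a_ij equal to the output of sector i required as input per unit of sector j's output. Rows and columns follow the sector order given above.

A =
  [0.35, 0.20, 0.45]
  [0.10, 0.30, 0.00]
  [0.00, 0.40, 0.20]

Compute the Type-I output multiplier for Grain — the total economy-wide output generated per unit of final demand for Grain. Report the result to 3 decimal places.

m_1 = 2.061

I − A =
  [   0.65    -0.20    -0.45]
  [  -0.10     0.70     0.00]
  [   0.00    -0.40     0.80]
Cofactors of I−A, C_ij = (−1)^(i+j)·(minor ij) (rows/columns in the sector order above):
  C_11 = (0.70)(0.80) − (0.00)(-0.40) = 0.5600
  C_12 = −[(-0.10)(0.80) − (0.00)(0.00)] = 0.0800
  C_13 = (-0.10)(-0.40) − (0.70)(0.00) = 0.0400
  C_21 = −[(-0.20)(0.80) − (-0.45)(-0.40)] = 0.3400
  C_22 = (0.65)(0.80) − (-0.45)(0.00) = 0.5200
  C_23 = −[(0.65)(-0.40) − (-0.20)(0.00)] = 0.2600
  C_31 = (-0.20)(0.00) − (-0.45)(0.70) = 0.3150
  C_32 = −[(0.65)(0.00) − (-0.45)(-0.10)] = 0.0450
  C_33 = (0.65)(0.70) − (-0.20)(-0.10) = 0.4350
det(I−A) = Σ_j (I−A)_1j·C_1j = (0.65)(0.5600) + (-0.20)(0.0800) + (-0.45)(0.0400) = 0.3300
adj(I−A) = Cᵀ =
  [ 0.5600   0.3400   0.3150]
  [ 0.0800   0.5200   0.0450]
  [ 0.0400   0.2600   0.4350]
(I − A)⁻¹ = adj(I−A) / det(I−A) ≈
  [   1.6970     1.0303     0.9545]
  [   0.2424     1.5758     0.1364]
  [   0.1212     0.7879     1.3182]
The output multiplier for sector j is the column-j sum of the Leontief inverse (I − A)⁻¹ = adj(I−A) / det(I−A).
Column 1 of adj(I−A): (0.5600, 0.0800, 0.0400); det(I−A) = 0.3300.
m_1 = (0.5600 + 0.0800 + 0.0400) / 0.3300 = 0.68 / 0.3300 ≈ 2.061.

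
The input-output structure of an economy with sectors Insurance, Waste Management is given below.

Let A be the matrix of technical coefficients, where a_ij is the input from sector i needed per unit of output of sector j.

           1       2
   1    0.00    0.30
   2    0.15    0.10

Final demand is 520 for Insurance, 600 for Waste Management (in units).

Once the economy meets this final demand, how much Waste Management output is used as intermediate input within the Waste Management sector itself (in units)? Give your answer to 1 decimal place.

I − A =
  [   1.00    -0.30]
  [  -0.15     0.90]
det(I−A) = (1.00)(0.90) − (-0.30)(-0.15) = 0.8550
adj(I−A) = [[0.90, 0.30], [0.15, 1.00]]
(I − A)⁻¹ = adj(I−A) / det(I−A) ≈
  [   1.0526     0.3509]
  [   0.1754     1.1696]
First solve x = (I − A)⁻¹ d = adj(I−A)·d / det(I−A); in particular x_2 = (0.15·520 + 1.00·600) / 0.8550 = 678.00 / 0.8550 ≈ 792.982.
Intermediate flow from 2 to 2: z_22 = a_22 · x_2 = 0.10 × 678.00 / 0.8550 = 67.80 / 0.8550 ≈ 79.3.

z_22 = 79.3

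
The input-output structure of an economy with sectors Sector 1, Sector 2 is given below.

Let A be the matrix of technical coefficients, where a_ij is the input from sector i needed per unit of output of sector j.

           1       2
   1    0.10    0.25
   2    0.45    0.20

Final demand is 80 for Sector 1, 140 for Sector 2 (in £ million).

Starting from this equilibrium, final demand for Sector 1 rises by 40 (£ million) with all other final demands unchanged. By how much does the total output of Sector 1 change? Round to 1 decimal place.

Δx_1 = 52.7

I − A =
  [   0.90    -0.25]
  [  -0.45     0.80]
det(I−A) = (0.90)(0.80) − (-0.25)(-0.45) = 0.6075
adj(I−A) = [[0.80, 0.25], [0.45, 0.90]]
(I − A)⁻¹ = adj(I−A) / det(I−A) ≈
  [   1.3169     0.4115]
  [   0.7407     1.4815]
Δx = (I − A)⁻¹ Δd with Δd having +40 in the Sector 1 component and 0 elsewhere.
So Δx_1 = L_11 · (+40), where L_11 = adj(I−A)_11 / det(I−A) = 0.80 / 0.6075.
Δx_1 = 0.80 × (+40) / 0.6075 = 32.00 / 0.6075 ≈ 52.7.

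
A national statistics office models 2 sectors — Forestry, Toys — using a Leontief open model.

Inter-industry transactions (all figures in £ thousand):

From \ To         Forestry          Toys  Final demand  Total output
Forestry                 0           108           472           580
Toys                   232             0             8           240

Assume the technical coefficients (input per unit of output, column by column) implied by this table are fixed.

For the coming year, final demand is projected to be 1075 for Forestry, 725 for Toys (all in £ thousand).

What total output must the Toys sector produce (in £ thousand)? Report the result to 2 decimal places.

x_T = 1408.54

Technical coefficients a_ij = z_ij / X_j:
  a_FF = 0/580 = 0.00, a_TF = 232/580 = 0.40
  a_FT = 108/240 = 0.45, a_TT = 0/240 = 0.00
I − A =
  [   1.00    -0.45]
  [  -0.40     1.00]
det(I−A) = (1.00)(1.00) − (-0.45)(-0.40) = 0.8200
adj(I−A) = [[1.00, 0.45], [0.40, 1.00]]
(I − A)⁻¹ = adj(I−A) / det(I−A) ≈
  [   1.2195     0.5488]
  [   0.4878     1.2195]
x = (I − A)⁻¹ d = adj(I−A)·d / det(I−A), with det(I−A) = 0.8200:
  x_F = (1.00·1075 + 0.45·725) / 0.8200 = 1401.25 / 0.8200 ≈ 1708.84
  x_T = (0.40·1075 + 1.00·725) / 0.8200 = 1155.00 / 0.8200 ≈ 1408.54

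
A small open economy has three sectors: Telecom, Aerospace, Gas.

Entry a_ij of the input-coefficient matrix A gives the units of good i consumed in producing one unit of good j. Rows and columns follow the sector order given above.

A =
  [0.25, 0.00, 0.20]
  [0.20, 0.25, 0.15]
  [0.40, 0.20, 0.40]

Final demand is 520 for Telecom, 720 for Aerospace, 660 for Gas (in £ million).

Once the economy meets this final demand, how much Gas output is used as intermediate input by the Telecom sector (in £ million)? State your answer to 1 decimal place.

I − A =
  [   0.75     0.00    -0.20]
  [  -0.20     0.75    -0.15]
  [  -0.40    -0.20     0.60]
Cofactors of I−A, C_ij = (−1)^(i+j)·(minor ij) (rows/columns in the sector order above):
  C_11 = (0.75)(0.60) − (-0.15)(-0.20) = 0.4200
  C_12 = −[(-0.20)(0.60) − (-0.15)(-0.40)] = 0.1800
  C_13 = (-0.20)(-0.20) − (0.75)(-0.40) = 0.3400
  C_21 = −[(0.00)(0.60) − (-0.20)(-0.20)] = 0.0400
  C_22 = (0.75)(0.60) − (-0.20)(-0.40) = 0.3700
  C_23 = −[(0.75)(-0.20) − (0.00)(-0.40)] = 0.1500
  C_31 = (0.00)(-0.15) − (-0.20)(0.75) = 0.1500
  C_32 = −[(0.75)(-0.15) − (-0.20)(-0.20)] = 0.1525
  C_33 = (0.75)(0.75) − (0.00)(-0.20) = 0.5625
det(I−A) = Σ_j (I−A)_1j·C_1j = (0.75)(0.4200) + (0.00)(0.1800) + (-0.20)(0.3400) = 0.2470
adj(I−A) = Cᵀ =
  [ 0.4200   0.0400   0.1500]
  [ 0.1800   0.3700   0.1525]
  [ 0.3400   0.1500   0.5625]
(I − A)⁻¹ = adj(I−A) / det(I−A) ≈
  [   1.7004     0.1619     0.6073]
  [   0.7287     1.4980     0.6174]
  [   1.3765     0.6073     2.2773]
First solve x = (I − A)⁻¹ d = adj(I−A)·d / det(I−A); in particular x_T = (0.4200·520 + 0.0400·720 + 0.1500·660) / 0.2470 = 346.20 / 0.2470 ≈ 1401.619.
Intermediate flow from G to T: z_GT = a_GT · x_T = 0.40 × 346.20 / 0.2470 = 138.48 / 0.2470 ≈ 560.6.

z_GT = 560.6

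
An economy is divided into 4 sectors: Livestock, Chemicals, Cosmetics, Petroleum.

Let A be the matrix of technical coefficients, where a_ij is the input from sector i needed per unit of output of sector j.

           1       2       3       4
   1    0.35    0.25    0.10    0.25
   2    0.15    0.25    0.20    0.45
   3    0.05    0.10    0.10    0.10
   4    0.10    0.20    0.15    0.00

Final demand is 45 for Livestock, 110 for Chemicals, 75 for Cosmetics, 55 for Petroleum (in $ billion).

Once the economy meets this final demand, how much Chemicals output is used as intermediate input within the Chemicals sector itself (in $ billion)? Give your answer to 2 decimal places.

I − A =
  [   0.65    -0.25    -0.10    -0.25]
  [  -0.15     0.75    -0.20    -0.45]
  [  -0.05    -0.10     0.90    -0.10]
  [  -0.10    -0.20    -0.15     1.00]
Compute the cofactors C_ij = (−1)^(i+j)·(3×3 minor ij) of I−A; the adjugate is their transpose:
adj(I−A) = Cᵀ =
  [ 0.552000   0.282000   0.171000   0.282000]
  [ 0.188625   0.544875   0.194000   0.311750]
  [ 0.063000   0.093000   0.354000   0.093000]
  [ 0.102375   0.151125   0.109000   0.384250]
det(I−A) = Σ_j (I−A)_1j·C_1j = (0.65)(0.552000) + (-0.25)(0.188625) + (-0.10)(0.063000) + (-0.25)(0.102375) = 0.27975
(I − A)⁻¹ = adj(I−A) / det(I−A) ≈
  [   1.9732     1.0080     0.6113     1.0080]
  [   0.6743     1.9477     0.6935     1.1144]
  [   0.2252     0.3324     1.2654     0.3324]
  [   0.3660     0.5402     0.3896     1.3735]
First solve x = (I − A)⁻¹ d = adj(I−A)·d / det(I−A); in particular x_2 = (0.188625·45 + 0.544875·110 + 0.194000·75 + 0.311750·55) / 0.27975 = 100.120625 / 0.27975 ≈ 357.8932.
Intermediate flow from 2 to 2: z_22 = a_22 · x_2 = 0.25 × 100.120625 / 0.27975 = 25.03015625 / 0.27975 ≈ 89.47.

z_22 = 89.47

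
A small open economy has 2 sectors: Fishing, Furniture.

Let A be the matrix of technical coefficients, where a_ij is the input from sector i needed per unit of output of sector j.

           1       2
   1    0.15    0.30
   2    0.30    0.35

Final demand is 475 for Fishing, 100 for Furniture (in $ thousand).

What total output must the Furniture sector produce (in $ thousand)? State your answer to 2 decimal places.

I − A =
  [   0.85    -0.30]
  [  -0.30     0.65]
det(I−A) = (0.85)(0.65) − (-0.30)(-0.30) = 0.4625
adj(I−A) = [[0.65, 0.30], [0.30, 0.85]]
(I − A)⁻¹ = adj(I−A) / det(I−A) ≈
  [   1.4054     0.6486]
  [   0.6486     1.8378]
x = (I − A)⁻¹ d = adj(I−A)·d / det(I−A), with det(I−A) = 0.4625:
  x_1 = (0.65·475 + 0.30·100) / 0.4625 = 338.75 / 0.4625 ≈ 732.43
  x_2 = (0.30·475 + 0.85·100) / 0.4625 = 227.50 / 0.4625 ≈ 491.89

x_2 = 491.89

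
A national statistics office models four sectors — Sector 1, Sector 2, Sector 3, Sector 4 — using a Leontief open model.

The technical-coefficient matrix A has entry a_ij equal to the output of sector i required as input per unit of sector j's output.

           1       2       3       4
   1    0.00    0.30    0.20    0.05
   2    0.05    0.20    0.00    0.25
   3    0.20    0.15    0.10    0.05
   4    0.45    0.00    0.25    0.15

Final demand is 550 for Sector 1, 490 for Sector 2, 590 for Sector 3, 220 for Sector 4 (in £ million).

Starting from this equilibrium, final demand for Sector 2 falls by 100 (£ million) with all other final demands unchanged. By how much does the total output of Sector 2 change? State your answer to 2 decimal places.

Δx_2 = -140.08

I − A =
  [   1.00    -0.30    -0.20    -0.05]
  [  -0.05     0.80     0.00    -0.25]
  [  -0.20    -0.15     0.90    -0.05]
  [  -0.45     0.00    -0.25     0.85]
Compute the cofactors C_ij = (−1)^(i+j)·(3×3 minor ij) of I−A; the adjugate is their transpose:
adj(I−A) = Cᵀ =
  [ 0.592625   0.253125   0.164750   0.119000]
  [ 0.151375   0.691250   0.094125   0.217750]
  [ 0.177250   0.181875   0.615500   0.100125]
  [ 0.365875   0.187500   0.268250   0.673000]
det(I−A) = Σ_j (I−A)_1j·C_1j = (1.00)(0.592625) + (-0.30)(0.151375) + (-0.20)(0.177250) + (-0.05)(0.365875) = 0.49346875
(I − A)⁻¹ = adj(I−A) / det(I−A) ≈
  [   1.2009     0.5130     0.3339     0.2412]
  [   0.3068     1.4008     0.1907     0.4413]
  [   0.3592     0.3686     1.2473     0.2029]
  [   0.7414     0.3800     0.5436     1.3638]
Δx = (I − A)⁻¹ Δd with Δd having -100 in the Sector 2 component and 0 elsewhere.
So Δx_2 = L_22 · (-100), where L_22 = adj(I−A)_22 / det(I−A) = 0.691250 / 0.49346875.
Δx_2 = 0.691250 × (-100) / 0.49346875 = -69.125 / 0.49346875 ≈ -140.08.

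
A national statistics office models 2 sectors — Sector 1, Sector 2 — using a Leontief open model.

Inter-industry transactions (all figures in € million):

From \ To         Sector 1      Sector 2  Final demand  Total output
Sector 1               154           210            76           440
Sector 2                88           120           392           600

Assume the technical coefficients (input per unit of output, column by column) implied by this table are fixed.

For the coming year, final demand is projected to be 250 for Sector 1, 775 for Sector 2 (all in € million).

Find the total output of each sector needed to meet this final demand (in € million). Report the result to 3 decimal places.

Technical coefficients a_ij = z_ij / X_j:
  a_11 = 154/440 = 0.35, a_21 = 88/440 = 0.20
  a_12 = 210/600 = 0.35, a_22 = 120/600 = 0.20
I − A =
  [   0.65    -0.35]
  [  -0.20     0.80]
det(I−A) = (0.65)(0.80) − (-0.35)(-0.20) = 0.4500
adj(I−A) = [[0.80, 0.35], [0.20, 0.65]]
(I − A)⁻¹ = adj(I−A) / det(I−A) ≈
  [   1.7778     0.7778]
  [   0.4444     1.4444]
x = (I − A)⁻¹ d = adj(I−A)·d / det(I−A), with det(I−A) = 0.4500:
  x_1 = (0.80·250 + 0.35·775) / 0.4500 = 471.25 / 0.4500 ≈ 1047.222
  x_2 = (0.20·250 + 0.65·775) / 0.4500 = 553.75 / 0.4500 ≈ 1230.556

x_1 = 1047.222, x_2 = 1230.556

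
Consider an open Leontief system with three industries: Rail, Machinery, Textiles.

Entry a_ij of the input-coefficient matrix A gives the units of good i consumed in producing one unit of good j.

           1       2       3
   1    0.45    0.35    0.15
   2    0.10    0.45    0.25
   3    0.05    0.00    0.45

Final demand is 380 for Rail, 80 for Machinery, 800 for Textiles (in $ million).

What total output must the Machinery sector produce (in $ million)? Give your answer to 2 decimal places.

x_2 = 1235.35

I − A =
  [   0.55    -0.35    -0.15]
  [  -0.10     0.55    -0.25]
  [  -0.05     0.00     0.55]
Cofactors of I−A, C_ij = (−1)^(i+j)·(minor ij) (rows/columns in the sector order above):
  C_11 = (0.55)(0.55) − (-0.25)(0.00) = 0.3025
  C_12 = −[(-0.10)(0.55) − (-0.25)(-0.05)] = 0.0675
  C_13 = (-0.10)(0.00) − (0.55)(-0.05) = 0.0275
  C_21 = −[(-0.35)(0.55) − (-0.15)(0.00)] = 0.1925
  C_22 = (0.55)(0.55) − (-0.15)(-0.05) = 0.2950
  C_23 = −[(0.55)(0.00) − (-0.35)(-0.05)] = 0.0175
  C_31 = (-0.35)(-0.25) − (-0.15)(0.55) = 0.1700
  C_32 = −[(0.55)(-0.25) − (-0.15)(-0.10)] = 0.1525
  C_33 = (0.55)(0.55) − (-0.35)(-0.10) = 0.2675
det(I−A) = Σ_j (I−A)_1j·C_1j = (0.55)(0.3025) + (-0.35)(0.0675) + (-0.15)(0.0275) = 0.138625
adj(I−A) = Cᵀ =
  [ 0.3025   0.1925   0.1700]
  [ 0.0675   0.2950   0.1525]
  [ 0.0275   0.0175   0.2675]
(I − A)⁻¹ = adj(I−A) / det(I−A) ≈
  [   2.1821     1.3886     1.2263]
  [   0.4869     2.1280     1.1001]
  [   0.1984     0.1262     1.9297]
x = (I − A)⁻¹ d = adj(I−A)·d / det(I−A), with det(I−A) = 0.138625:
  x_1 = (0.3025·380 + 0.1925·80 + 0.1700·800) / 0.138625 = 266.35 / 0.138625 ≈ 1921.37
  x_2 = (0.0675·380 + 0.2950·80 + 0.1525·800) / 0.138625 = 171.25 / 0.138625 ≈ 1235.35
  x_3 = (0.0275·380 + 0.0175·80 + 0.2675·800) / 0.138625 = 225.85 / 0.138625 ≈ 1629.22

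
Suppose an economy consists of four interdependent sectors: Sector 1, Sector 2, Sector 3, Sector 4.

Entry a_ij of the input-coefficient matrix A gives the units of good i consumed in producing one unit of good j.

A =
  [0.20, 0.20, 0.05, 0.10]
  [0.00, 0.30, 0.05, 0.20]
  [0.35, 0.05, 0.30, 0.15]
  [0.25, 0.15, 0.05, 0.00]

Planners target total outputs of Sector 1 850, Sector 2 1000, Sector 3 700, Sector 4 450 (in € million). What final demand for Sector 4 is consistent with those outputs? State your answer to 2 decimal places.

I − A =
  [   0.80    -0.20    -0.05    -0.10]
  [   0.00     0.70    -0.05    -0.20]
  [  -0.35    -0.05     0.70    -0.15]
  [  -0.25    -0.15    -0.05     1.00]
d = (I − A) x:
  d_1 = (+0.80)·850 + (-0.20)·1000 + (-0.05)·700 + (-0.10)·450 = 400.00
  d_2 = (+0.00)·850 + (+0.70)·1000 + (-0.05)·700 + (-0.20)·450 = 575.00
  d_3 = (-0.35)·850 + (-0.05)·1000 + (+0.70)·700 + (-0.15)·450 = 75.00
  d_4 = (-0.25)·850 + (-0.15)·1000 + (-0.05)·700 + (+1.00)·450 = 52.50

d_4 = 52.50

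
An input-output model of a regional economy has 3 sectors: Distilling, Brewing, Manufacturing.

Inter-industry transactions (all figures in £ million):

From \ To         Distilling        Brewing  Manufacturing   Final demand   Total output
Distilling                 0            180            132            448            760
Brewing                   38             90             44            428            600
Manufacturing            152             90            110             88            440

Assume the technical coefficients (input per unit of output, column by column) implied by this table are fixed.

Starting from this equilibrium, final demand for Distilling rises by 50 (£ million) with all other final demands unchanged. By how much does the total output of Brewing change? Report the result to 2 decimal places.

Technical coefficients a_ij = z_ij / X_j:
  a_11 = 0/760 = 0.00, a_21 = 38/760 = 0.05, a_31 = 152/760 = 0.20
  a_12 = 180/600 = 0.30, a_22 = 90/600 = 0.15, a_32 = 90/600 = 0.15
  a_13 = 132/440 = 0.30, a_23 = 44/440 = 0.10, a_33 = 110/440 = 0.25
I − A =
  [   1.00    -0.30    -0.30]
  [  -0.05     0.85    -0.10]
  [  -0.20    -0.15     0.75]
Cofactors of I−A, C_ij = (−1)^(i+j)·(minor ij) (rows/columns in the sector order above):
  C_11 = (0.85)(0.75) − (-0.10)(-0.15) = 0.6225
  C_12 = −[(-0.05)(0.75) − (-0.10)(-0.20)] = 0.0575
  C_13 = (-0.05)(-0.15) − (0.85)(-0.20) = 0.1775
  C_21 = −[(-0.30)(0.75) − (-0.30)(-0.15)] = 0.2700
  C_22 = (1.00)(0.75) − (-0.30)(-0.20) = 0.6900
  C_23 = −[(1.00)(-0.15) − (-0.30)(-0.20)] = 0.2100
  C_31 = (-0.30)(-0.10) − (-0.30)(0.85) = 0.2850
  C_32 = −[(1.00)(-0.10) − (-0.30)(-0.05)] = 0.1150
  C_33 = (1.00)(0.85) − (-0.30)(-0.05) = 0.8350
det(I−A) = Σ_j (I−A)_1j·C_1j = (1.00)(0.6225) + (-0.30)(0.0575) + (-0.30)(0.1775) = 0.5520
adj(I−A) = Cᵀ =
  [ 0.6225   0.2700   0.2850]
  [ 0.0575   0.6900   0.1150]
  [ 0.1775   0.2100   0.8350]
(I − A)⁻¹ = adj(I−A) / det(I−A) ≈
  [   1.1277     0.4891     0.5163]
  [   0.1042     1.2500     0.2083]
  [   0.3216     0.3804     1.5127]
Δx = (I − A)⁻¹ Δd with Δd having +50 in the Distilling component and 0 elsewhere.
So Δx_2 = L_21 · (+50), where L_21 = adj(I−A)_21 / det(I−A) = 0.0575 / 0.5520.
Δx_2 = 0.0575 × (+50) / 0.5520 = 2.875 / 0.5520 ≈ 5.21.

Δx_2 = 5.21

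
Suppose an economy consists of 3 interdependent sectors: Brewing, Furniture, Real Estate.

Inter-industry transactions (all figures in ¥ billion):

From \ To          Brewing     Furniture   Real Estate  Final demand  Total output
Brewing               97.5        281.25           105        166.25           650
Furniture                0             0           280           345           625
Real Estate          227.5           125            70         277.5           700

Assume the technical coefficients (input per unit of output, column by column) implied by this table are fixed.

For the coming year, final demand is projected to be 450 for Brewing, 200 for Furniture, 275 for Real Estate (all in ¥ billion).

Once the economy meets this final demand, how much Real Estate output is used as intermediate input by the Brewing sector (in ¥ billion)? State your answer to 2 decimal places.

z_31 = 329.08

Technical coefficients a_ij = z_ij / X_j:
  a_11 = 97.5/650 = 0.15, a_21 = 0/650 = 0.00, a_31 = 227.5/650 = 0.35
  a_12 = 281.25/625 = 0.45, a_22 = 0/625 = 0.00, a_32 = 125/625 = 0.20
  a_13 = 105/700 = 0.15, a_23 = 280/700 = 0.40, a_33 = 70/700 = 0.10
I − A =
  [   0.85    -0.45    -0.15]
  [   0.00     1.00    -0.40]
  [  -0.35    -0.20     0.90]
Cofactors of I−A, C_ij = (−1)^(i+j)·(minor ij) (rows/columns in the sector order above):
  C_11 = (1.00)(0.90) − (-0.40)(-0.20) = 0.8200
  C_12 = −[(0.00)(0.90) − (-0.40)(-0.35)] = 0.1400
  C_13 = (0.00)(-0.20) − (1.00)(-0.35) = 0.3500
  C_21 = −[(-0.45)(0.90) − (-0.15)(-0.20)] = 0.4350
  C_22 = (0.85)(0.90) − (-0.15)(-0.35) = 0.7125
  C_23 = −[(0.85)(-0.20) − (-0.45)(-0.35)] = 0.3275
  C_31 = (-0.45)(-0.40) − (-0.15)(1.00) = 0.3300
  C_32 = −[(0.85)(-0.40) − (-0.15)(0.00)] = 0.3400
  C_33 = (0.85)(1.00) − (-0.45)(0.00) = 0.8500
det(I−A) = Σ_j (I−A)_1j·C_1j = (0.85)(0.8200) + (-0.45)(0.1400) + (-0.15)(0.3500) = 0.5815
adj(I−A) = Cᵀ =
  [ 0.8200   0.4350   0.3300]
  [ 0.1400   0.7125   0.3400]
  [ 0.3500   0.3275   0.8500]
(I − A)⁻¹ = adj(I−A) / det(I−A) ≈
  [   1.4101     0.7481     0.5675]
  [   0.2408     1.2253     0.5847]
  [   0.6019     0.5632     1.4617]
First solve x = (I − A)⁻¹ d = adj(I−A)·d / det(I−A); in particular x_1 = (0.8200·450 + 0.4350·200 + 0.3300·275) / 0.5815 = 546.75 / 0.5815 ≈ 940.2408.
Intermediate flow from 3 to 1: z_31 = a_31 · x_1 = 0.35 × 546.75 / 0.5815 = 191.3625 / 0.5815 ≈ 329.08.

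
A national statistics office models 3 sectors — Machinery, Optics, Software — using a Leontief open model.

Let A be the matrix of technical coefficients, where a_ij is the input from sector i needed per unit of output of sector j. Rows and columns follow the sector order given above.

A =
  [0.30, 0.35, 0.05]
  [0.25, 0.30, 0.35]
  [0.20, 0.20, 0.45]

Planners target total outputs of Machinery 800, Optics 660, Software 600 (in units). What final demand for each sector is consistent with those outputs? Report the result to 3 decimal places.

I − A =
  [   0.70    -0.35    -0.05]
  [  -0.25     0.70    -0.35]
  [  -0.20    -0.20     0.55]
d = (I − A) x:
  d_1 = (+0.70)·800 + (-0.35)·660 + (-0.05)·600 = 299.000
  d_2 = (-0.25)·800 + (+0.70)·660 + (-0.35)·600 = 52.000
  d_3 = (-0.20)·800 + (-0.20)·660 + (+0.55)·600 = 38.000

d_1 = 299.000, d_2 = 52.000, d_3 = 38.000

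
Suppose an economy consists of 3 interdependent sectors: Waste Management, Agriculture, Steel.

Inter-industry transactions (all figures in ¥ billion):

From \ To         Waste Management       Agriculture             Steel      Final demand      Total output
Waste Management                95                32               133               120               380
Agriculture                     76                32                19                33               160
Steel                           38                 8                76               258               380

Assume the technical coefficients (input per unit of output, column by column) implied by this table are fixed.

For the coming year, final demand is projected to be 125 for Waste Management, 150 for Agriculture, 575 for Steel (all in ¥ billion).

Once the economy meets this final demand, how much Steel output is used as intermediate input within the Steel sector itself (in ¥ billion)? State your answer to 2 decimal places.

Technical coefficients a_ij = z_ij / X_j:
  a_WW = 95/380 = 0.25, a_AW = 76/380 = 0.20, a_SW = 38/380 = 0.10
  a_WA = 32/160 = 0.20, a_AA = 32/160 = 0.20, a_SA = 8/160 = 0.05
  a_WS = 133/380 = 0.35, a_AS = 19/380 = 0.05, a_SS = 76/380 = 0.20
I − A =
  [   0.75    -0.20    -0.35]
  [  -0.20     0.80    -0.05]
  [  -0.10    -0.05     0.80]
Cofactors of I−A, C_ij = (−1)^(i+j)·(minor ij) (rows/columns in the sector order above):
  C_11 = (0.80)(0.80) − (-0.05)(-0.05) = 0.6375
  C_12 = −[(-0.20)(0.80) − (-0.05)(-0.10)] = 0.1650
  C_13 = (-0.20)(-0.05) − (0.80)(-0.10) = 0.0900
  C_21 = −[(-0.20)(0.80) − (-0.35)(-0.05)] = 0.1775
  C_22 = (0.75)(0.80) − (-0.35)(-0.10) = 0.5650
  C_23 = −[(0.75)(-0.05) − (-0.20)(-0.10)] = 0.0575
  C_31 = (-0.20)(-0.05) − (-0.35)(0.80) = 0.2900
  C_32 = −[(0.75)(-0.05) − (-0.35)(-0.20)] = 0.1075
  C_33 = (0.75)(0.80) − (-0.20)(-0.20) = 0.5600
det(I−A) = Σ_j (I−A)_1j·C_1j = (0.75)(0.6375) + (-0.20)(0.1650) + (-0.35)(0.0900) = 0.413625
adj(I−A) = Cᵀ =
  [ 0.6375   0.1775   0.2900]
  [ 0.1650   0.5650   0.1075]
  [ 0.0900   0.0575   0.5600]
(I − A)⁻¹ = adj(I−A) / det(I−A) ≈
  [   1.5413     0.4291     0.7011]
  [   0.3989     1.3660     0.2599]
  [   0.2176     0.1390     1.3539]
First solve x = (I − A)⁻¹ d = adj(I−A)·d / det(I−A); in particular x_S = (0.0900·125 + 0.0575·150 + 0.5600·575) / 0.413625 = 341.875 / 0.413625 ≈ 826.5337.
Intermediate flow from S to S: z_SS = a_SS · x_S = 0.20 × 341.875 / 0.413625 = 68.375 / 0.413625 ≈ 165.31.

z_SS = 165.31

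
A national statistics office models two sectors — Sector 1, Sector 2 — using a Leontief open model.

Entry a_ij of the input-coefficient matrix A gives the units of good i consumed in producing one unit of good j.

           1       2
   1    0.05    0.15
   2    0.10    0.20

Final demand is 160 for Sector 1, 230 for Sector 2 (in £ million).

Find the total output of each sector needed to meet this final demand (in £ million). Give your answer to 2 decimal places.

I − A =
  [   0.95    -0.15]
  [  -0.10     0.80]
det(I−A) = (0.95)(0.80) − (-0.15)(-0.10) = 0.7450
adj(I−A) = [[0.80, 0.15], [0.10, 0.95]]
(I − A)⁻¹ = adj(I−A) / det(I−A) ≈
  [   1.0738     0.2013]
  [   0.1342     1.2752]
x = (I − A)⁻¹ d = adj(I−A)·d / det(I−A), with det(I−A) = 0.7450:
  x_1 = (0.80·160 + 0.15·230) / 0.7450 = 162.50 / 0.7450 ≈ 218.12
  x_2 = (0.10·160 + 0.95·230) / 0.7450 = 234.50 / 0.7450 ≈ 314.77

x_1 = 218.12, x_2 = 314.77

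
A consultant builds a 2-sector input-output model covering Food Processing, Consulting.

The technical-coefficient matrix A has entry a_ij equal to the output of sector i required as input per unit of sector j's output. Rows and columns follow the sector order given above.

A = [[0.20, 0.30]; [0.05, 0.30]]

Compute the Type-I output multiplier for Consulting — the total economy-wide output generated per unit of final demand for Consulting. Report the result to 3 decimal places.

m_2 = 2.018

I − A =
  [   0.80    -0.30]
  [  -0.05     0.70]
det(I−A) = (0.80)(0.70) − (-0.30)(-0.05) = 0.5450
adj(I−A) = [[0.70, 0.30], [0.05, 0.80]]
(I − A)⁻¹ = adj(I−A) / det(I−A) ≈
  [   1.2844     0.5505]
  [   0.0917     1.4679]
The output multiplier for sector j is the column-j sum of the Leontief inverse (I − A)⁻¹ = adj(I−A) / det(I−A).
Column 2 of adj(I−A): (0.30, 0.80); det(I−A) = 0.5450.
m_2 = (0.30 + 0.80) / 0.5450 = 1.10 / 0.5450 ≈ 2.018.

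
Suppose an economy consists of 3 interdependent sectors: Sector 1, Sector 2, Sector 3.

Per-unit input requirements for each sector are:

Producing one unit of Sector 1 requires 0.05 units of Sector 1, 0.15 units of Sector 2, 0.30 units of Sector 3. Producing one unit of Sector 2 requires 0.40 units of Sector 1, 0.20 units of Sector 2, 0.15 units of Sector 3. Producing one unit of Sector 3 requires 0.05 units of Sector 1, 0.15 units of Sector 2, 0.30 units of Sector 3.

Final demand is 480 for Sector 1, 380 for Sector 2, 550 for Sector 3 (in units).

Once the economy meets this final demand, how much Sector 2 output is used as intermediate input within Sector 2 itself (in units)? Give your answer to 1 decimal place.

I − A =
  [   0.95    -0.40    -0.05]
  [  -0.15     0.80    -0.15]
  [  -0.30    -0.15     0.70]
Cofactors of I−A, C_ij = (−1)^(i+j)·(minor ij) (rows/columns in the sector order above):
  C_11 = (0.80)(0.70) − (-0.15)(-0.15) = 0.5375
  C_12 = −[(-0.15)(0.70) − (-0.15)(-0.30)] = 0.1500
  C_13 = (-0.15)(-0.15) − (0.80)(-0.30) = 0.2625
  C_21 = −[(-0.40)(0.70) − (-0.05)(-0.15)] = 0.2875
  C_22 = (0.95)(0.70) − (-0.05)(-0.30) = 0.6500
  C_23 = −[(0.95)(-0.15) − (-0.40)(-0.30)] = 0.2625
  C_31 = (-0.40)(-0.15) − (-0.05)(0.80) = 0.1000
  C_32 = −[(0.95)(-0.15) − (-0.05)(-0.15)] = 0.1500
  C_33 = (0.95)(0.80) − (-0.40)(-0.15) = 0.7000
det(I−A) = Σ_j (I−A)_1j·C_1j = (0.95)(0.5375) + (-0.40)(0.1500) + (-0.05)(0.2625) = 0.4375
adj(I−A) = Cᵀ =
  [ 0.5375   0.2875   0.1000]
  [ 0.1500   0.6500   0.1500]
  [ 0.2625   0.2625   0.7000]
(I − A)⁻¹ = adj(I−A) / det(I−A) ≈
  [   1.2286     0.6571     0.2286]
  [   0.3429     1.4857     0.3429]
  [   0.6000     0.6000     1.6000]
First solve x = (I − A)⁻¹ d = adj(I−A)·d / det(I−A); in particular x_2 = (0.1500·480 + 0.6500·380 + 0.1500·550) / 0.4375 = 401.50 / 0.4375 ≈ 917.714.
Intermediate flow from 2 to 2: z_22 = a_22 · x_2 = 0.20 × 401.50 / 0.4375 = 80.30 / 0.4375 ≈ 183.5.

z_22 = 183.5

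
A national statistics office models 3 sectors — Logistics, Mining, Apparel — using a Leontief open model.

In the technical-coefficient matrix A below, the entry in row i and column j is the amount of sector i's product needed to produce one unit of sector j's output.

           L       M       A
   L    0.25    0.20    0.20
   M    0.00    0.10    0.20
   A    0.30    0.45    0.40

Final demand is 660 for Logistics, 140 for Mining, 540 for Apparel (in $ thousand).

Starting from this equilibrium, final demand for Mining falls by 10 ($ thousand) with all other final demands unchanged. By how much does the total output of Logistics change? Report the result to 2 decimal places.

I − A =
  [   0.75    -0.20    -0.20]
  [   0.00     0.90    -0.20]
  [  -0.30    -0.45     0.60]
Cofactors of I−A, C_ij = (−1)^(i+j)·(minor ij) (rows/columns in the sector order above):
  C_11 = (0.90)(0.60) − (-0.20)(-0.45) = 0.4500
  C_12 = −[(0.00)(0.60) − (-0.20)(-0.30)] = 0.0600
  C_13 = (0.00)(-0.45) − (0.90)(-0.30) = 0.2700
  C_21 = −[(-0.20)(0.60) − (-0.20)(-0.45)] = 0.2100
  C_22 = (0.75)(0.60) − (-0.20)(-0.30) = 0.3900
  C_23 = −[(0.75)(-0.45) − (-0.20)(-0.30)] = 0.3975
  C_31 = (-0.20)(-0.20) − (-0.20)(0.90) = 0.2200
  C_32 = −[(0.75)(-0.20) − (-0.20)(0.00)] = 0.1500
  C_33 = (0.75)(0.90) − (-0.20)(0.00) = 0.6750
det(I−A) = Σ_j (I−A)_1j·C_1j = (0.75)(0.4500) + (-0.20)(0.0600) + (-0.20)(0.2700) = 0.2715
adj(I−A) = Cᵀ =
  [ 0.4500   0.2100   0.2200]
  [ 0.0600   0.3900   0.1500]
  [ 0.2700   0.3975   0.6750]
(I − A)⁻¹ = adj(I−A) / det(I−A) ≈
  [   1.6575     0.7735     0.8103]
  [   0.2210     1.4365     0.5525]
  [   0.9945     1.4641     2.4862]
Δx = (I − A)⁻¹ Δd with Δd having -10 in the Mining component and 0 elsewhere.
So Δx_L = L_LM · (-10), where L_LM = adj(I−A)_LM / det(I−A) = 0.2100 / 0.2715.
Δx_L = 0.2100 × (-10) / 0.2715 = -2.10 / 0.2715 ≈ -7.73.

Δx_L = -7.73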